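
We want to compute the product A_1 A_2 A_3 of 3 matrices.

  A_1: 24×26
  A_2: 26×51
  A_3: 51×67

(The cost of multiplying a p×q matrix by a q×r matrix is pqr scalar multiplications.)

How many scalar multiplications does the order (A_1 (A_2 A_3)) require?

130650

(A_2 A_3): 26×51 by 51×67 → 26×67, cost 26·51·67 = 88842
(A_1 (A_2 A_3)): 24×26 by 26×67 → 24×67, cost 24·26·67 = 41808; cumulative 130650
Total: 130650 scalar multiplications.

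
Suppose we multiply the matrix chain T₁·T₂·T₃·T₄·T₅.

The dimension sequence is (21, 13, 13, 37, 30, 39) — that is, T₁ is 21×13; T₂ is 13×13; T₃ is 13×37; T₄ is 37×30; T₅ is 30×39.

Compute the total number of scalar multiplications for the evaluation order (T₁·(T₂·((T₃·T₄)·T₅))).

(T₃·T₄): 13×37 by 37×30 → 13×30, cost 13·37·30 = 14430
((T₃·T₄)·T₅): 13×30 by 30×39 → 13×39, cost 13·30·39 = 15210; cumulative 29640
(T₂·((T₃·T₄)·T₅)): 13×13 by 13×39 → 13×39, cost 13·13·39 = 6591; cumulative 36231
(T₁·(T₂·((T₃·T₄)·T₅))): 21×13 by 13×39 → 21×39, cost 21·13·39 = 10647; cumulative 46878
Total: 46878 scalar multiplications.

46878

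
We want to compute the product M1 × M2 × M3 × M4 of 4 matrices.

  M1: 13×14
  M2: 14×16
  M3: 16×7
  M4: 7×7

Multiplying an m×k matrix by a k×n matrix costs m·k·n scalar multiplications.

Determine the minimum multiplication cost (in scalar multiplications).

Adjacent pairs: M1M2 = 13·14·16 = 2912; M2M3 = 14·16·7 = 1568; M3M4 = 16·7·7 = 784.
Length 3: M1..M3: k=1: 0+1568+13·14·7=2842; k=2: 2912+0+13·16·7=4368 → min 2842 | M2..M4: k=2: 0+784+14·16·7=2352; k=3: 1568+0+14·7·7=2254 → min 2254.
Length 4: M1..M4: k=1: 0+2254+13·14·7=3528; k=2: 2912+784+13·16·7=5152; k=3: 2842+0+13·7·7=3479 → min 3479.
Optimal order: ((M1 × (M2 × M3)) × M4) with cost 3479.

3479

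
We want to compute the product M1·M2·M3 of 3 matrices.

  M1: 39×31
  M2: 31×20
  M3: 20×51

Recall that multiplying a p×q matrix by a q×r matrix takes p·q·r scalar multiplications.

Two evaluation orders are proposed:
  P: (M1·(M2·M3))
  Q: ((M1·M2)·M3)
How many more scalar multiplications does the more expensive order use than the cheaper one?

Order P = (M1·(M2·M3)): (M2·M3): 31×20 by 20×51 → 31×51, cost 31·20·51 = 31620; (M1·(M2·M3)): 39×31 by 31×51 → 39×51, cost 39·31·51 = 61659; cumulative 93279. Total 93279.
Order Q = ((M1·M2)·M3): (M1·M2): 39×31 by 31×20 → 39×20, cost 39·31·20 = 24180; ((M1·M2)·M3): 39×20 by 20×51 → 39×51, cost 39·20·51 = 39780; cumulative 63960. Total 63960.
Difference: |93279 − 63960| = 29319.

29319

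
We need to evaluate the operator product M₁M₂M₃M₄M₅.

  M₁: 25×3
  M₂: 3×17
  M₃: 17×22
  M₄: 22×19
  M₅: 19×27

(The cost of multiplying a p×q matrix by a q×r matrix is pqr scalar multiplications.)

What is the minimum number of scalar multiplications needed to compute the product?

Adjacent pairs: M₁M₂ = 25·3·17 = 1275; M₂M₃ = 3·17·22 = 1122; M₃M₄ = 17·22·19 = 7106; M₄M₅ = 22·19·27 = 11286.
Length 3: M₁..M₃: k=1: 0+1122+25·3·22=2772; k=2: 1275+0+25·17·22=10625 → min 2772 | M₂..M₄: k=2: 0+7106+3·17·19=8075; k=3: 1122+0+3·22·19=2376 → min 2376 | M₃..M₅: k=3: 0+11286+17·22·27=21384; k=4: 7106+0+17·19·27=15827 → min 15827.
Length 4: M₁..M₄: k=1: 0+2376+25·3·19=3801; k=2: 1275+7106+25·17·19=16456; k=3: 2772+0+25·22·19=13222 → min 3801 | M₂..M₅: k=2: 0+15827+3·17·27=17204; k=3: 1122+11286+3·22·27=14190; k=4: 2376+0+3·19·27=3915 → min 3915.
Length 5: M₁..M₅: k=1: 0+3915+25·3·27=5940; k=2: 1275+15827+25·17·27=28577; k=3: 2772+11286+25·22·27=28908; k=4: 3801+0+25·19·27=16626 → min 5940.
Optimal order: (M₁(((M₂M₃)M₄)M₅)) with cost 5940.

5940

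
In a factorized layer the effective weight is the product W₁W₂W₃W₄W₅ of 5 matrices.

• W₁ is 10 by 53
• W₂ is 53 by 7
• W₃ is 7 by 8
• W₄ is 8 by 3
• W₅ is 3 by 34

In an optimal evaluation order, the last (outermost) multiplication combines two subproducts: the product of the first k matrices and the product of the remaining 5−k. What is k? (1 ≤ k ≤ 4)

4

Adjacent pairs: W₁W₂ = 10·53·7 = 3710; W₂W₃ = 53·7·8 = 2968; W₃W₄ = 7·8·3 = 168; W₄W₅ = 8·3·34 = 816.
Length 3: W₁..W₃: k=1: 0+2968+10·53·8=7208; k=2: 3710+0+10·7·8=4270 → min 4270 | W₂..W₄: k=2: 0+168+53·7·3=1281; k=3: 2968+0+53·8·3=4240 → min 1281 | W₃..W₅: k=3: 0+816+7·8·34=2720; k=4: 168+0+7·3·34=882 → min 882.
Length 4: W₁..W₄: k=1: 0+1281+10·53·3=2871; k=2: 3710+168+10·7·3=4088; k=3: 4270+0+10·8·3=4510 → min 2871 | W₂..W₅: k=2: 0+882+53·7·34=13496; k=3: 2968+816+53·8·34=18200; k=4: 1281+0+53·3·34=6687 → min 6687.
Top-level splits: k=1: (W₁..W₁)·(W₂..W₅) → 0+6687+10·53·34 = 24707; k=2: (W₁..W₂)·(W₃..W₅) → 3710+882+10·7·34 = 6972; k=3: (W₁..W₃)·(W₄..W₅) → 4270+816+10·8·34 = 7806; k=4: (W₁..W₄)·(W₅..W₅) → 2871+0+10·3·34 = 3891.
Best split is after W₄, i.e. k = 4.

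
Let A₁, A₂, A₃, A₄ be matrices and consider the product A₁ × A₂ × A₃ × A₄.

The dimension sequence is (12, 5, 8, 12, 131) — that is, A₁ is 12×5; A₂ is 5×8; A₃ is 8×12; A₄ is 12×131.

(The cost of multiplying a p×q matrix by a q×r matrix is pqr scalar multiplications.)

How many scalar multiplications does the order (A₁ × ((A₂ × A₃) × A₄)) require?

(A₂ × A₃): 5×8 by 8×12 → 5×12, cost 5·8·12 = 480
((A₂ × A₃) × A₄): 5×12 by 12×131 → 5×131, cost 5·12·131 = 7860; cumulative 8340
(A₁ × ((A₂ × A₃) × A₄)): 12×5 by 5×131 → 12×131, cost 12·5·131 = 7860; cumulative 16200
Total: 16200 scalar multiplications.

16200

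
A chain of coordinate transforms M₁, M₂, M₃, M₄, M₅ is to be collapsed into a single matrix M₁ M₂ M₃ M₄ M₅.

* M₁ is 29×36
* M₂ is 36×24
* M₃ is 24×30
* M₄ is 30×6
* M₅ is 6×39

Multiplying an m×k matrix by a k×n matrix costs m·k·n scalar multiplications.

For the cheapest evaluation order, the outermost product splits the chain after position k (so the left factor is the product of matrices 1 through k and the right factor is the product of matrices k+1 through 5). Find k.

4

Adjacent pairs: M₁M₂ = 29·36·24 = 25056; M₂M₃ = 36·24·30 = 25920; M₃M₄ = 24·30·6 = 4320; M₄M₅ = 30·6·39 = 7020.
Length 3: M₁..M₃: k=1: 0+25920+29·36·30=57240; k=2: 25056+0+29·24·30=45936 → min 45936 | M₂..M₄: k=2: 0+4320+36·24·6=9504; k=3: 25920+0+36·30·6=32400 → min 9504 | M₃..M₅: k=3: 0+7020+24·30·39=35100; k=4: 4320+0+24·6·39=9936 → min 9936.
Length 4: M₁..M₄: k=1: 0+9504+29·36·6=15768; k=2: 25056+4320+29·24·6=33552; k=3: 45936+0+29·30·6=51156 → min 15768 | M₂..M₅: k=2: 0+9936+36·24·39=43632; k=3: 25920+7020+36·30·39=75060; k=4: 9504+0+36·6·39=17928 → min 17928.
Top-level splits: k=1: (M₁..M₁)·(M₂..M₅) → 0+17928+29·36·39 = 58644; k=2: (M₁..M₂)·(M₃..M₅) → 25056+9936+29·24·39 = 62136; k=3: (M₁..M₃)·(M₄..M₅) → 45936+7020+29·30·39 = 86886; k=4: (M₁..M₄)·(M₅..M₅) → 15768+0+29·6·39 = 22554.
Best split is after M₄, i.e. k = 4.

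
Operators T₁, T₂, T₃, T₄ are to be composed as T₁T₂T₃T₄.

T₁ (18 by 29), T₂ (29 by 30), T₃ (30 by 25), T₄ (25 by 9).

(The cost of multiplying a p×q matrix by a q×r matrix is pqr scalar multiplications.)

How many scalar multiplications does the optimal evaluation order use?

19278

Adjacent pairs: T₁T₂ = 18·29·30 = 15660; T₂T₃ = 29·30·25 = 21750; T₃T₄ = 30·25·9 = 6750.
Length 3: T₁..T₃: k=1: 0+21750+18·29·25=34800; k=2: 15660+0+18·30·25=29160 → min 29160 | T₂..T₄: k=2: 0+6750+29·30·9=14580; k=3: 21750+0+29·25·9=28275 → min 14580.
Length 4: T₁..T₄: k=1: 0+14580+18·29·9=19278; k=2: 15660+6750+18·30·9=27270; k=3: 29160+0+18·25·9=33210 → min 19278.
Optimal order: (T₁(T₂(T₃T₄))) with cost 19278.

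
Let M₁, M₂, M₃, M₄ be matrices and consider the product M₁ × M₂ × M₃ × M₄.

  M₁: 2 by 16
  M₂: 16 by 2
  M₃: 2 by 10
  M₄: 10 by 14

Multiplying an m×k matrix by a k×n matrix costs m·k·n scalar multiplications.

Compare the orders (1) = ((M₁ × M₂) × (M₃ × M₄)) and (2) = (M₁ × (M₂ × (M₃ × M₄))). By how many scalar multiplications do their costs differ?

776

Order (1) = ((M₁ × M₂) × (M₃ × M₄)): (M₁ × M₂): 2×16 by 16×2 → 2×2, cost 2·16·2 = 64; (M₃ × M₄): 2×10 by 10×14 → 2×14, cost 2·10·14 = 280; ((M₁ × M₂) × (M₃ × M₄)): 2×2 by 2×14 → 2×14, cost 2·2·14 = 56; cumulative 400. Total 400.
Order (2) = (M₁ × (M₂ × (M₃ × M₄))): (M₃ × M₄): 2×10 by 10×14 → 2×14, cost 2·10·14 = 280; (M₂ × (M₃ × M₄)): 16×2 by 2×14 → 16×14, cost 16·2·14 = 448; cumulative 728; (M₁ × (M₂ × (M₃ × M₄))): 2×16 by 16×14 → 2×14, cost 2·16·14 = 448; cumulative 1176. Total 1176.
Difference: |400 − 1176| = 776.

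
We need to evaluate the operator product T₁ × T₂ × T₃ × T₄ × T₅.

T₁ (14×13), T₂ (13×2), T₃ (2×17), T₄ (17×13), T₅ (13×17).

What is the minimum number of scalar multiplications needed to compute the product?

Adjacent pairs: T₁T₂ = 14·13·2 = 364; T₂T₃ = 13·2·17 = 442; T₃T₄ = 2·17·13 = 442; T₄T₅ = 17·13·17 = 3757.
Length 3: T₁..T₃: k=1: 0+442+14·13·17=3536; k=2: 364+0+14·2·17=840 → min 840 | T₂..T₄: k=2: 0+442+13·2·13=780; k=3: 442+0+13·17·13=3315 → min 780 | T₃..T₅: k=3: 0+3757+2·17·17=4335; k=4: 442+0+2·13·17=884 → min 884.
Length 4: T₁..T₄: k=1: 0+780+14·13·13=3146; k=2: 364+442+14·2·13=1170; k=3: 840+0+14·17·13=3934 → min 1170 | T₂..T₅: k=2: 0+884+13·2·17=1326; k=3: 442+3757+13·17·17=7956; k=4: 780+0+13·13·17=3653 → min 1326.
Length 5: T₁..T₅: k=1: 0+1326+14·13·17=4420; k=2: 364+884+14·2·17=1724; k=3: 840+3757+14·17·17=8643; k=4: 1170+0+14·13·17=4264 → min 1724.
Optimal order: ((T₁ × T₂) × ((T₃ × T₄) × T₅)) with cost 1724.

1724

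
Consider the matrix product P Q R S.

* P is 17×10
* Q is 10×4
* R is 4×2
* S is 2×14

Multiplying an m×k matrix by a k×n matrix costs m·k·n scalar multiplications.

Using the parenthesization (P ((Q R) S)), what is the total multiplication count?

2740

(Q R): 10×4 by 4×2 → 10×2, cost 10·4·2 = 80
((Q R) S): 10×2 by 2×14 → 10×14, cost 10·2·14 = 280; cumulative 360
(P ((Q R) S)): 17×10 by 10×14 → 17×14, cost 17·10·14 = 2380; cumulative 2740
Total: 2740 scalar multiplications.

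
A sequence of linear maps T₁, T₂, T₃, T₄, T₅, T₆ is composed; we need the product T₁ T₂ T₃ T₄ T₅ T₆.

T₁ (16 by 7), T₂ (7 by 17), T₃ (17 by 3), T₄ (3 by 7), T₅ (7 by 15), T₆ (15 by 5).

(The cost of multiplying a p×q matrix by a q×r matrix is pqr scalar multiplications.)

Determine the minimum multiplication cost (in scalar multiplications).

Adjacent pairs: T₁T₂ = 16·7·17 = 1904; T₂T₃ = 7·17·3 = 357; T₃T₄ = 17·3·7 = 357; T₄T₅ = 3·7·15 = 315; T₅T₆ = 7·15·5 = 525.
Length 3: T₁..T₃: k=1: 0+357+16·7·3=693; k=2: 1904+0+16·17·3=2720 → min 693 | T₂..T₄: k=2: 0+357+7·17·7=1190; k=3: 357+0+7·3·7=504 → min 504 | T₃..T₅: k=3: 0+315+17·3·15=1080; k=4: 357+0+17·7·15=2142 → min 1080 | T₄..T₆: k=4: 0+525+3·7·5=630; k=5: 315+0+3·15·5=540 → min 540.
Length 4: T₁..T₄: k=1: 0+504+16·7·7=1288; k=2: 1904+357+16·17·7=4165; k=3: 693+0+16·3·7=1029 → min 1029 | T₂..T₅: k=2: 0+1080+7·17·15=2865; k=3: 357+315+7·3·15=987; k=4: 504+0+7·7·15=1239 → min 987 | T₃..T₆: k=3: 0+540+17·3·5=795; k=4: 357+525+17·7·5=1477; k=5: 1080+0+17·15·5=2355 → min 795.
Length 5: T₁..T₅: k=1: 0+987+16·7·15=2667; k=2: 1904+1080+16·17·15=7064; k=3: 693+315+16·3·15=1728; k=4: 1029+0+16·7·15=2709 → min 1728 | T₂..T₆: k=2: 0+795+7·17·5=1390; k=3: 357+540+7·3·5=1002; k=4: 504+525+7·7·5=1274; k=5: 987+0+7·15·5=1512 → min 1002.
Length 6: T₁..T₆: k=1: 0+1002+16·7·5=1562; k=2: 1904+795+16·17·5=4059; k=3: 693+540+16·3·5=1473; k=4: 1029+525+16·7·5=2114; k=5: 1728+0+16·15·5=2928 → min 1473.
Optimal order: ((T₁ (T₂ T₃)) ((T₄ T₅) T₆)) with cost 1473.

1473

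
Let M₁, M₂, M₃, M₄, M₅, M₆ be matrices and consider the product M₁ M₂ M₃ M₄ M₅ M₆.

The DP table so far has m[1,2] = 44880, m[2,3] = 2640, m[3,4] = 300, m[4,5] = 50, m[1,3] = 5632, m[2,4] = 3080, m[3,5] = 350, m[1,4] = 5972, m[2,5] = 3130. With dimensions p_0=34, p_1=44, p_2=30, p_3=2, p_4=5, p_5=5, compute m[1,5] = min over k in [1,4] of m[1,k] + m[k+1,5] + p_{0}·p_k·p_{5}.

m[1,5] = min over k∈[1,4] of m[1,k]+m[k+1,5]+p_{0}·p_k·p_{5}.
k=1: 0 + 3130 + 34·44·5 = 10610; k=2: 44880 + 350 + 34·30·5 = 50330; k=3: 5632 + 50 + 34·2·5 = 6022; k=4: 5972 + 0 + 34·5·5 = 6822.
Minimum: 6022 at k=3.

6022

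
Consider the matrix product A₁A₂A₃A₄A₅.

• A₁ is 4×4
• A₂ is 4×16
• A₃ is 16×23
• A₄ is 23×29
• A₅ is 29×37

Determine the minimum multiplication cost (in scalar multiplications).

Adjacent pairs: A₁A₂ = 4·4·16 = 256; A₂A₃ = 4·16·23 = 1472; A₃A₄ = 16·23·29 = 10672; A₄A₅ = 23·29·37 = 24679.
Length 3: A₁..A₃: k=1: 0+1472+4·4·23=1840; k=2: 256+0+4·16·23=1728 → min 1728 | A₂..A₄: k=2: 0+10672+4·16·29=12528; k=3: 1472+0+4·23·29=4140 → min 4140 | A₃..A₅: k=3: 0+24679+16·23·37=38295; k=4: 10672+0+16·29·37=27840 → min 27840.
Length 4: A₁..A₄: k=1: 0+4140+4·4·29=4604; k=2: 256+10672+4·16·29=12784; k=3: 1728+0+4·23·29=4396 → min 4396 | A₂..A₅: k=2: 0+27840+4·16·37=30208; k=3: 1472+24679+4·23·37=29555; k=4: 4140+0+4·29·37=8432 → min 8432.
Length 5: A₁..A₅: k=1: 0+8432+4·4·37=9024; k=2: 256+27840+4·16·37=30464; k=3: 1728+24679+4·23·37=29811; k=4: 4396+0+4·29·37=8688 → min 8688.
Optimal order: ((((A₁A₂)A₃)A₄)A₅) with cost 8688.

8688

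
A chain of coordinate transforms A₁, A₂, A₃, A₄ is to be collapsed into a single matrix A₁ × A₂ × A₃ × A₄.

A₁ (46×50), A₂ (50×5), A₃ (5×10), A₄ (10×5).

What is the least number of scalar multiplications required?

Adjacent pairs: A₁A₂ = 46·50·5 = 11500; A₂A₃ = 50·5·10 = 2500; A₃A₄ = 5·10·5 = 250.
Length 3: A₁..A₃: k=1: 0+2500+46·50·10=25500; k=2: 11500+0+46·5·10=13800 → min 13800 | A₂..A₄: k=2: 0+250+50·5·5=1500; k=3: 2500+0+50·10·5=5000 → min 1500.
Length 4: A₁..A₄: k=1: 0+1500+46·50·5=13000; k=2: 11500+250+46·5·5=12900; k=3: 13800+0+46·10·5=16100 → min 12900.
Optimal order: ((A₁ × A₂) × (A₃ × A₄)) with cost 12900.

12900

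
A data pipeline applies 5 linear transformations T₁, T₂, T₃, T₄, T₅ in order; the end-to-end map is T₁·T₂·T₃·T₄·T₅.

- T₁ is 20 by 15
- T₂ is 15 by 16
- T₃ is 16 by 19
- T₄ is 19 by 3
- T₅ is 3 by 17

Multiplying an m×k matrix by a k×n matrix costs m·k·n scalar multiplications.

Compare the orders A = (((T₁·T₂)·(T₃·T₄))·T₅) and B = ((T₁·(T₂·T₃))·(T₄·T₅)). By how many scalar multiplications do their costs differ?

9997

Order A = (((T₁·T₂)·(T₃·T₄))·T₅): (T₁·T₂): 20×15 by 15×16 → 20×16, cost 20·15·16 = 4800; (T₃·T₄): 16×19 by 19×3 → 16×3, cost 16·19·3 = 912; ((T₁·T₂)·(T₃·T₄)): 20×16 by 16×3 → 20×3, cost 20·16·3 = 960; cumulative 6672; (((T₁·T₂)·(T₃·T₄))·T₅): 20×3 by 3×17 → 20×17, cost 20·3·17 = 1020; cumulative 7692. Total 7692.
Order B = ((T₁·(T₂·T₃))·(T₄·T₅)): (T₂·T₃): 15×16 by 16×19 → 15×19, cost 15·16·19 = 4560; (T₁·(T₂·T₃)): 20×15 by 15×19 → 20×19, cost 20·15·19 = 5700; cumulative 10260; (T₄·T₅): 19×3 by 3×17 → 19×17, cost 19·3·17 = 969; ((T₁·(T₂·T₃))·(T₄·T₅)): 20×19 by 19×17 → 20×17, cost 20·19·17 = 6460; cumulative 17689. Total 17689.
Difference: |7692 − 17689| = 9997.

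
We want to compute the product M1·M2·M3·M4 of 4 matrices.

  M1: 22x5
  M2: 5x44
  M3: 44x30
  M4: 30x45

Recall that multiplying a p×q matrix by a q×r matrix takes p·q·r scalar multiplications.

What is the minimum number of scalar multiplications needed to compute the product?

Adjacent pairs: M1M2 = 22·5·44 = 4840; M2M3 = 5·44·30 = 6600; M3M4 = 44·30·45 = 59400.
Length 3: M1..M3: k=1: 0+6600+22·5·30=9900; k=2: 4840+0+22·44·30=33880 → min 9900 | M2..M4: k=2: 0+59400+5·44·45=69300; k=3: 6600+0+5·30·45=13350 → min 13350.
Length 4: M1..M4: k=1: 0+13350+22·5·45=18300; k=2: 4840+59400+22·44·45=107800; k=3: 9900+0+22·30·45=39600 → min 18300.
Optimal order: (M1·((M2·M3)·M4)) with cost 18300.

18300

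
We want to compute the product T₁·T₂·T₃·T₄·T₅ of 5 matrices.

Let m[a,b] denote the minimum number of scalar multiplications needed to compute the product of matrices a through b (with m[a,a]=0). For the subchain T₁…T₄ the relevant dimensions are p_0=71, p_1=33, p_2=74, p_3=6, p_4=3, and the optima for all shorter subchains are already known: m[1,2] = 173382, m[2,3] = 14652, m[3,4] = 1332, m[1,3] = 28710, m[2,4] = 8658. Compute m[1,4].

15687

m[1,4] = min over k∈[1,3] of m[1,k]+m[k+1,4]+p_{0}·p_k·p_{4}.
k=1: 0 + 8658 + 71·33·3 = 15687; k=2: 173382 + 1332 + 71·74·3 = 190476; k=3: 28710 + 0 + 71·6·3 = 29988.
Minimum: 15687 at k=1.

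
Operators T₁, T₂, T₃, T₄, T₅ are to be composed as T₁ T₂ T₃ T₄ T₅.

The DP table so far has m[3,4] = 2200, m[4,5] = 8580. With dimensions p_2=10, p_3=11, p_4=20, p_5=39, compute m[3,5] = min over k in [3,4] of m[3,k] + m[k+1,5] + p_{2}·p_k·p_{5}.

10000

m[3,5] = min over k∈[3,4] of m[3,k]+m[k+1,5]+p_{2}·p_k·p_{5}.
k=3: 0 + 8580 + 10·11·39 = 12870; k=4: 2200 + 0 + 10·20·39 = 10000.
Minimum: 10000 at k=4.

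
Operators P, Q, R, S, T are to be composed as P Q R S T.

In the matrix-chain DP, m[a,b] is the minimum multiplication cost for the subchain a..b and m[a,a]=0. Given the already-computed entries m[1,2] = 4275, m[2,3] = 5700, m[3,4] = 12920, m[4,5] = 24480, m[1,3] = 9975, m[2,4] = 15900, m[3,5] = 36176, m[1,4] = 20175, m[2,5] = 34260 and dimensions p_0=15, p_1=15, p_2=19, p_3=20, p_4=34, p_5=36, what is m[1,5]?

m[1,5] = min over k∈[1,4] of m[1,k]+m[k+1,5]+p_{0}·p_k·p_{5}.
k=1: 0 + 34260 + 15·15·36 = 42360; k=2: 4275 + 36176 + 15·19·36 = 50711; k=3: 9975 + 24480 + 15·20·36 = 45255; k=4: 20175 + 0 + 15·34·36 = 38535.
Minimum: 38535 at k=4.

38535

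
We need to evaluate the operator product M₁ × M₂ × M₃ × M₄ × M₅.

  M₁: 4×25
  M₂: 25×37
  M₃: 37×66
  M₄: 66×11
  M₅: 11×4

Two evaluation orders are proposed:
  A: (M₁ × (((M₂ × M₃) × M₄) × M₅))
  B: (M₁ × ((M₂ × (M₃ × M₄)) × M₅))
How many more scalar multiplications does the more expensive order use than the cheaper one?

42163

Order A = (M₁ × (((M₂ × M₃) × M₄) × M₅)): (M₂ × M₃): 25×37 by 37×66 → 25×66, cost 25·37·66 = 61050; ((M₂ × M₃) × M₄): 25×66 by 66×11 → 25×11, cost 25·66·11 = 18150; cumulative 79200; (((M₂ × M₃) × M₄) × M₅): 25×11 by 11×4 → 25×4, cost 25·11·4 = 1100; cumulative 80300; (M₁ × (((M₂ × M₃) × M₄) × M₅)): 4×25 by 25×4 → 4×4, cost 4·25·4 = 400; cumulative 80700. Total 80700.
Order B = (M₁ × ((M₂ × (M₃ × M₄)) × M₅)): (M₃ × M₄): 37×66 by 66×11 → 37×11, cost 37·66·11 = 26862; (M₂ × (M₃ × M₄)): 25×37 by 37×11 → 25×11, cost 25·37·11 = 10175; cumulative 37037; ((M₂ × (M₃ × M₄)) × M₅): 25×11 by 11×4 → 25×4, cost 25·11·4 = 1100; cumulative 38137; (M₁ × ((M₂ × (M₃ × M₄)) × M₅)): 4×25 by 25×4 → 4×4, cost 4·25·4 = 400; cumulative 38537. Total 38537.
Difference: |80700 − 38537| = 42163.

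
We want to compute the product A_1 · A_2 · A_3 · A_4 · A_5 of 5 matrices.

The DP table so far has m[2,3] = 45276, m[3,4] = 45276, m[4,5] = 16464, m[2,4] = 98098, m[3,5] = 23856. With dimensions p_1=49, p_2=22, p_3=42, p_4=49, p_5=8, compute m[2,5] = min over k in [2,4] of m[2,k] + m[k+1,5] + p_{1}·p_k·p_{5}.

m[2,5] = min over k∈[2,4] of m[2,k]+m[k+1,5]+p_{1}·p_k·p_{5}.
k=2: 0 + 23856 + 49·22·8 = 32480; k=3: 45276 + 16464 + 49·42·8 = 78204; k=4: 98098 + 0 + 49·49·8 = 117306.
Minimum: 32480 at k=2.

32480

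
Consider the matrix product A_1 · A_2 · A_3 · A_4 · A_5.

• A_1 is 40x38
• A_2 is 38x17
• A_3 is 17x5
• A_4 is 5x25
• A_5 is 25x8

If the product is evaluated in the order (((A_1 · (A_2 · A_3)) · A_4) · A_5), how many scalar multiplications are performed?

(A_2 · A_3): 38×17 by 17×5 → 38×5, cost 38·17·5 = 3230
(A_1 · (A_2 · A_3)): 40×38 by 38×5 → 40×5, cost 40·38·5 = 7600; cumulative 10830
((A_1 · (A_2 · A_3)) · A_4): 40×5 by 5×25 → 40×25, cost 40·5·25 = 5000; cumulative 15830
(((A_1 · (A_2 · A_3)) · A_4) · A_5): 40×25 by 25×8 → 40×8, cost 40·25·8 = 8000; cumulative 23830
Total: 23830 scalar multiplications.

23830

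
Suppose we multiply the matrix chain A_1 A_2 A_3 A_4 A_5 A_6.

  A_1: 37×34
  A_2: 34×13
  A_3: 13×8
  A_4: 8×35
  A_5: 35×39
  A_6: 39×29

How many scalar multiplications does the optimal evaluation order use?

42152

Adjacent pairs: A_1A_2 = 37·34·13 = 16354; A_2A_3 = 34·13·8 = 3536; A_3A_4 = 13·8·35 = 3640; A_4A_5 = 8·35·39 = 10920; A_5A_6 = 35·39·29 = 39585.
Length 3: A_1..A_3: k=1: 0+3536+37·34·8=13600; k=2: 16354+0+37·13·8=20202 → min 13600 | A_2..A_4: k=2: 0+3640+34·13·35=19110; k=3: 3536+0+34·8·35=13056 → min 13056 | A_3..A_5: k=3: 0+10920+13·8·39=14976; k=4: 3640+0+13·35·39=21385 → min 14976 | A_4..A_6: k=4: 0+39585+8·35·29=47705; k=5: 10920+0+8·39·29=19968 → min 19968.
Length 4: A_1..A_4: k=1: 0+13056+37·34·35=57086; k=2: 16354+3640+37·13·35=36829; k=3: 13600+0+37·8·35=23960 → min 23960 | A_2..A_5: k=2: 0+14976+34·13·39=32214; k=3: 3536+10920+34·8·39=25064; k=4: 13056+0+34·35·39=59466 → min 25064 | A_3..A_6: k=3: 0+19968+13·8·29=22984; k=4: 3640+39585+13·35·29=56420; k=5: 14976+0+13·39·29=29679 → min 22984.
Length 5: A_1..A_5: k=1: 0+25064+37·34·39=74126; k=2: 16354+14976+37·13·39=50089; k=3: 13600+10920+37·8·39=36064; k=4: 23960+0+37·35·39=74465 → min 36064 | A_2..A_6: k=2: 0+22984+34·13·29=35802; k=3: 3536+19968+34·8·29=31392; k=4: 13056+39585+34·35·29=87151; k=5: 25064+0+34·39·29=63518 → min 31392.
Length 6: A_1..A_6: k=1: 0+31392+37·34·29=67874; k=2: 16354+22984+37·13·29=53287; k=3: 13600+19968+37·8·29=42152; k=4: 23960+39585+37·35·29=101100; k=5: 36064+0+37·39·29=77911 → min 42152.
Optimal order: ((A_1 (A_2 A_3)) ((A_4 A_5) A_6)) with cost 42152.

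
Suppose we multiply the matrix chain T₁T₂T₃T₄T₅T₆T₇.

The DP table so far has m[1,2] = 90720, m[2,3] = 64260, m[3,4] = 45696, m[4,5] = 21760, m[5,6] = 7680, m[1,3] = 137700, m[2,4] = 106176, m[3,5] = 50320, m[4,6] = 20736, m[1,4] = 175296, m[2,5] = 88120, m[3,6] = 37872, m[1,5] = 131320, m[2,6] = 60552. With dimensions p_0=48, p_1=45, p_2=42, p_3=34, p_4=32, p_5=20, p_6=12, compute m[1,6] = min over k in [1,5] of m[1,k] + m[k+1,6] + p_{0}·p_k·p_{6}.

m[1,6] = min over k∈[1,5] of m[1,k]+m[k+1,6]+p_{0}·p_k·p_{6}.
k=1: 0 + 60552 + 48·45·12 = 86472; k=2: 90720 + 37872 + 48·42·12 = 152784; k=3: 137700 + 20736 + 48·34·12 = 178020; k=4: 175296 + 7680 + 48·32·12 = 201408; k=5: 131320 + 0 + 48·20·12 = 142840.
Minimum: 86472 at k=1.

86472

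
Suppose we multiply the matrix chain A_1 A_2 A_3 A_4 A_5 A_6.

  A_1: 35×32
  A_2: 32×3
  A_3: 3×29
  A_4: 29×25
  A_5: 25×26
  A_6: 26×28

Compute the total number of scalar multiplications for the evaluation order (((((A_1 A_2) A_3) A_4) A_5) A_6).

80010

(A_1 A_2): 35×32 by 32×3 → 35×3, cost 35·32·3 = 3360
((A_1 A_2) A_3): 35×3 by 3×29 → 35×29, cost 35·3·29 = 3045; cumulative 6405
(((A_1 A_2) A_3) A_4): 35×29 by 29×25 → 35×25, cost 35·29·25 = 25375; cumulative 31780
((((A_1 A_2) A_3) A_4) A_5): 35×25 by 25×26 → 35×26, cost 35·25·26 = 22750; cumulative 54530
(((((A_1 A_2) A_3) A_4) A_5) A_6): 35×26 by 26×28 → 35×28, cost 35·26·28 = 25480; cumulative 80010
Total: 80010 scalar multiplications.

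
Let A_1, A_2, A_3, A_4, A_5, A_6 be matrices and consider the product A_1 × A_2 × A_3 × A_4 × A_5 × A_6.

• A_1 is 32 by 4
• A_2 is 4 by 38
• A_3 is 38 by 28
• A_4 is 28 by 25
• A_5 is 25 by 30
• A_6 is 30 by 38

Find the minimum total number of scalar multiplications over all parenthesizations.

19480

Adjacent pairs: A_1A_2 = 32·4·38 = 4864; A_2A_3 = 4·38·28 = 4256; A_3A_4 = 38·28·25 = 26600; A_4A_5 = 28·25·30 = 21000; A_5A_6 = 25·30·38 = 28500.
Length 3: A_1..A_3: k=1: 0+4256+32·4·28=7840; k=2: 4864+0+32·38·28=38912 → min 7840 | A_2..A_4: k=2: 0+26600+4·38·25=30400; k=3: 4256+0+4·28·25=7056 → min 7056 | A_3..A_5: k=3: 0+21000+38·28·30=52920; k=4: 26600+0+38·25·30=55100 → min 52920 | A_4..A_6: k=4: 0+28500+28·25·38=55100; k=5: 21000+0+28·30·38=52920 → min 52920.
Length 4: A_1..A_4: k=1: 0+7056+32·4·25=10256; k=2: 4864+26600+32·38·25=61864; k=3: 7840+0+32·28·25=30240 → min 10256 | A_2..A_5: k=2: 0+52920+4·38·30=57480; k=3: 4256+21000+4·28·30=28616; k=4: 7056+0+4·25·30=10056 → min 10056 | A_3..A_6: k=3: 0+52920+38·28·38=93352; k=4: 26600+28500+38·25·38=91200; k=5: 52920+0+38·30·38=96240 → min 91200.
Length 5: A_1..A_5: k=1: 0+10056+32·4·30=13896; k=2: 4864+52920+32·38·30=94264; k=3: 7840+21000+32·28·30=55720; k=4: 10256+0+32·25·30=34256 → min 13896 | A_2..A_6: k=2: 0+91200+4·38·38=96976; k=3: 4256+52920+4·28·38=61432; k=4: 7056+28500+4·25·38=39356; k=5: 10056+0+4·30·38=14616 → min 14616.
Length 6: A_1..A_6: k=1: 0+14616+32·4·38=19480; k=2: 4864+91200+32·38·38=142272; k=3: 7840+52920+32·28·38=94808; k=4: 10256+28500+32·25·38=69156; k=5: 13896+0+32·30·38=50376 → min 19480.
Optimal order: (A_1 × ((((A_2 × A_3) × A_4) × A_5) × A_6)) with cost 19480.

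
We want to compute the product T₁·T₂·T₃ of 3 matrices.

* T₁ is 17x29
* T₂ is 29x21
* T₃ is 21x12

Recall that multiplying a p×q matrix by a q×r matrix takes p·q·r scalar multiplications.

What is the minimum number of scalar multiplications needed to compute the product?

13224

Order (T₁·(T₂·T₃)): (T₂·T₃): 29×21 by 21×12 → 29×12, cost 29·21·12 = 7308; (T₁·(T₂·T₃)): 17×29 by 29×12 → 17×12, cost 17·29·12 = 5916; cumulative 13224. Total 13224.
Order ((T₁·T₂)·T₃): (T₁·T₂): 17×29 by 29×21 → 17×21, cost 17·29·21 = 10353; ((T₁·T₂)·T₃): 17×21 by 21×12 → 17×12, cost 17·21·12 = 4284; cumulative 14637. Total 14637.
Minimum: 13224.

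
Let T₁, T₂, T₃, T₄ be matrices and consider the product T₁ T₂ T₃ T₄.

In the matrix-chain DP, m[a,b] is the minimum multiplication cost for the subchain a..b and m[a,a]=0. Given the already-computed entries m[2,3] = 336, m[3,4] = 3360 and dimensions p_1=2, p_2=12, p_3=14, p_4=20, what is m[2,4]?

896

m[2,4] = min over k∈[2,3] of m[2,k]+m[k+1,4]+p_{1}·p_k·p_{4}.
k=2: 0 + 3360 + 2·12·20 = 3840; k=3: 336 + 0 + 2·14·20 = 896.
Minimum: 896 at k=3.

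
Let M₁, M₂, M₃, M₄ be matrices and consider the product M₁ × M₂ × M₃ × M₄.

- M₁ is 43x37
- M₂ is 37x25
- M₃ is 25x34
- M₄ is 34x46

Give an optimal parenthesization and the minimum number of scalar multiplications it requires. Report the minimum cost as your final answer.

128325

Adjacent pairs: M₁M₂ = 43·37·25 = 39775; M₂M₃ = 37·25·34 = 31450; M₃M₄ = 25·34·46 = 39100.
Length 3: M₁..M₃: k=1: 0+31450+43·37·34=85544; k=2: 39775+0+43·25·34=76325 → min 76325 | M₂..M₄: k=2: 0+39100+37·25·46=81650; k=3: 31450+0+37·34·46=89318 → min 81650.
Length 4: M₁..M₄: k=1: 0+81650+43·37·46=154836; k=2: 39775+39100+43·25·46=128325; k=3: 76325+0+43·34·46=143577 → min 128325.
Optimal parenthesization: ((M₁ × M₂) × (M₃ × M₄)) with cost 128325.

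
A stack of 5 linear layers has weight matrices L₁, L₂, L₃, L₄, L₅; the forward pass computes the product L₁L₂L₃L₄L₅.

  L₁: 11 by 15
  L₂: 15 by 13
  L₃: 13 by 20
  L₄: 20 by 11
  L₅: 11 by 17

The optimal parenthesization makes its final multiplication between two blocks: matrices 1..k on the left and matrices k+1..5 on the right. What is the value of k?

4

Adjacent pairs: L₁L₂ = 11·15·13 = 2145; L₂L₃ = 15·13·20 = 3900; L₃L₄ = 13·20·11 = 2860; L₄L₅ = 20·11·17 = 3740.
Length 3: L₁..L₃: k=1: 0+3900+11·15·20=7200; k=2: 2145+0+11·13·20=5005 → min 5005 | L₂..L₄: k=2: 0+2860+15·13·11=5005; k=3: 3900+0+15·20·11=7200 → min 5005 | L₃..L₅: k=3: 0+3740+13·20·17=8160; k=4: 2860+0+13·11·17=5291 → min 5291.
Length 4: L₁..L₄: k=1: 0+5005+11·15·11=6820; k=2: 2145+2860+11·13·11=6578; k=3: 5005+0+11·20·11=7425 → min 6578 | L₂..L₅: k=2: 0+5291+15·13·17=8606; k=3: 3900+3740+15·20·17=12740; k=4: 5005+0+15·11·17=7810 → min 7810.
Top-level splits: k=1: (L₁..L₁)·(L₂..L₅) → 0+7810+11·15·17 = 10615; k=2: (L₁..L₂)·(L₃..L₅) → 2145+5291+11·13·17 = 9867; k=3: (L₁..L₃)·(L₄..L₅) → 5005+3740+11·20·17 = 12485; k=4: (L₁..L₄)·(L₅..L₅) → 6578+0+11·11·17 = 8635.
Best split is after L₄, i.e. k = 4.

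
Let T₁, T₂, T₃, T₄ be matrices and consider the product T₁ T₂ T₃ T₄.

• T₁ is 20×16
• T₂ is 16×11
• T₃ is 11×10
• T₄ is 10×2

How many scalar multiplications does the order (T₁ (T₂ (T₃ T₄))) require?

(T₃ T₄): 11×10 by 10×2 → 11×2, cost 11·10·2 = 220
(T₂ (T₃ T₄)): 16×11 by 11×2 → 16×2, cost 16·11·2 = 352; cumulative 572
(T₁ (T₂ (T₃ T₄))): 20×16 by 16×2 → 20×2, cost 20·16·2 = 640; cumulative 1212
Total: 1212 scalar multiplications.

1212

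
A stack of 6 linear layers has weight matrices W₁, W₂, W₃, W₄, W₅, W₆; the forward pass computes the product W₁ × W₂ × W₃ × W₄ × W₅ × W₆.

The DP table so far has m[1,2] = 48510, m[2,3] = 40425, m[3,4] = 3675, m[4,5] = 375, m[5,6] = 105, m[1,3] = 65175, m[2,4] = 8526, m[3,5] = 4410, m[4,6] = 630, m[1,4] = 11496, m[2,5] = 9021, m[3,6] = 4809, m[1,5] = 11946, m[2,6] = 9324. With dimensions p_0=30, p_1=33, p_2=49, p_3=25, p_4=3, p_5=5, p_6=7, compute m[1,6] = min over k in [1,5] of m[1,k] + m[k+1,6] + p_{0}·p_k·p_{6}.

m[1,6] = min over k∈[1,5] of m[1,k]+m[k+1,6]+p_{0}·p_k·p_{6}.
k=1: 0 + 9324 + 30·33·7 = 16254; k=2: 48510 + 4809 + 30·49·7 = 63609; k=3: 65175 + 630 + 30·25·7 = 71055; k=4: 11496 + 105 + 30·3·7 = 12231; k=5: 11946 + 0 + 30·5·7 = 12996.
Minimum: 12231 at k=4.

12231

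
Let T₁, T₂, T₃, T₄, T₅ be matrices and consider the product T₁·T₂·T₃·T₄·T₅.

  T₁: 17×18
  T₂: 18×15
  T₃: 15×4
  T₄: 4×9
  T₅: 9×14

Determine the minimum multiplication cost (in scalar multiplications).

Adjacent pairs: T₁T₂ = 17·18·15 = 4590; T₂T₃ = 18·15·4 = 1080; T₃T₄ = 15·4·9 = 540; T₄T₅ = 4·9·14 = 504.
Length 3: T₁..T₃: k=1: 0+1080+17·18·4=2304; k=2: 4590+0+17·15·4=5610 → min 2304 | T₂..T₄: k=2: 0+540+18·15·9=2970; k=3: 1080+0+18·4·9=1728 → min 1728 | T₃..T₅: k=3: 0+504+15·4·14=1344; k=4: 540+0+15·9·14=2430 → min 1344.
Length 4: T₁..T₄: k=1: 0+1728+17·18·9=4482; k=2: 4590+540+17·15·9=7425; k=3: 2304+0+17·4·9=2916 → min 2916 | T₂..T₅: k=2: 0+1344+18·15·14=5124; k=3: 1080+504+18·4·14=2592; k=4: 1728+0+18·9·14=3996 → min 2592.
Length 5: T₁..T₅: k=1: 0+2592+17·18·14=6876; k=2: 4590+1344+17·15·14=9504; k=3: 2304+504+17·4·14=3760; k=4: 2916+0+17·9·14=5058 → min 3760.
Optimal order: ((T₁·(T₂·T₃))·(T₄·T₅)) with cost 3760.

3760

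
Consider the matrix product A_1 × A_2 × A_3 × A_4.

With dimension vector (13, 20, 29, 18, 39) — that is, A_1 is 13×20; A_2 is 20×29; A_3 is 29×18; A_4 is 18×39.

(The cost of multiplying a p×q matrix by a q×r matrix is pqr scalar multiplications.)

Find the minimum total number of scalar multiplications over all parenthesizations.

23452

Adjacent pairs: A_1A_2 = 13·20·29 = 7540; A_2A_3 = 20·29·18 = 10440; A_3A_4 = 29·18·39 = 20358.
Length 3: A_1..A_3: k=1: 0+10440+13·20·18=15120; k=2: 7540+0+13·29·18=14326 → min 14326 | A_2..A_4: k=2: 0+20358+20·29·39=42978; k=3: 10440+0+20·18·39=24480 → min 24480.
Length 4: A_1..A_4: k=1: 0+24480+13·20·39=34620; k=2: 7540+20358+13·29·39=42601; k=3: 14326+0+13·18·39=23452 → min 23452.
Optimal order: (((A_1 × A_2) × A_3) × A_4) with cost 23452.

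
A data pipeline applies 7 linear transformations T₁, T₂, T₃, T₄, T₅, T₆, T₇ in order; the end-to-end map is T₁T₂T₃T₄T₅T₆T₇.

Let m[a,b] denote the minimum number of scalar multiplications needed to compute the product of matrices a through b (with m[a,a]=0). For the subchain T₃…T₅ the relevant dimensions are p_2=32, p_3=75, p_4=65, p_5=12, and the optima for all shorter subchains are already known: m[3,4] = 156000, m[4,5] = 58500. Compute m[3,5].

87300

m[3,5] = min over k∈[3,4] of m[3,k]+m[k+1,5]+p_{2}·p_k·p_{5}.
k=3: 0 + 58500 + 32·75·12 = 87300; k=4: 156000 + 0 + 32·65·12 = 180960.
Minimum: 87300 at k=3.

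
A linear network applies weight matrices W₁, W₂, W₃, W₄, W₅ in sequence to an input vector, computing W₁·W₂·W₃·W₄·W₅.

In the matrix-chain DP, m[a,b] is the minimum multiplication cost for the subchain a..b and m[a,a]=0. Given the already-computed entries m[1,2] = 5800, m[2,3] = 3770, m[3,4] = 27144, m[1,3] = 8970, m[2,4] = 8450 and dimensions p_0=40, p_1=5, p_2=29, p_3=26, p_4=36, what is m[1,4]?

15650

m[1,4] = min over k∈[1,3] of m[1,k]+m[k+1,4]+p_{0}·p_k·p_{4}.
k=1: 0 + 8450 + 40·5·36 = 15650; k=2: 5800 + 27144 + 40·29·36 = 74704; k=3: 8970 + 0 + 40·26·36 = 46410.
Minimum: 15650 at k=1.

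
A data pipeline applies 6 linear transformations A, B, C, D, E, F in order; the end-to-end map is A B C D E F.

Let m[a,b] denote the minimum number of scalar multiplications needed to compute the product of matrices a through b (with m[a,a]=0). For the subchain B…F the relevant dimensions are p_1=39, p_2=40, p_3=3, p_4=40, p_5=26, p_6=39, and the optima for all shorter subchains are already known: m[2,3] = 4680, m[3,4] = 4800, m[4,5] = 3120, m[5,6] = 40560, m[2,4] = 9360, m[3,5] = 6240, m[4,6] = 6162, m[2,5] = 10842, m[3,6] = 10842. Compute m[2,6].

m[2,6] = min over k∈[2,5] of m[2,k]+m[k+1,6]+p_{1}·p_k·p_{6}.
k=2: 0 + 10842 + 39·40·39 = 71682; k=3: 4680 + 6162 + 39·3·39 = 15405; k=4: 9360 + 40560 + 39·40·39 = 110760; k=5: 10842 + 0 + 39·26·39 = 50388.
Minimum: 15405 at k=3.

15405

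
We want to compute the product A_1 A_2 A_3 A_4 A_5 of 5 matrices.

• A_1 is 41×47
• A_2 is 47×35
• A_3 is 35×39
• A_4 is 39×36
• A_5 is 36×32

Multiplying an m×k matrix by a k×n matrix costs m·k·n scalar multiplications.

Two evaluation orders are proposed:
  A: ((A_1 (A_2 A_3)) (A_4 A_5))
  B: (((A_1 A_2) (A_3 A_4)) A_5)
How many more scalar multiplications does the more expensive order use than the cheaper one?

19927

Order A = ((A_1 (A_2 A_3)) (A_4 A_5)): (A_2 A_3): 47×35 by 35×39 → 47×39, cost 47·35·39 = 64155; (A_1 (A_2 A_3)): 41×47 by 47×39 → 41×39, cost 41·47·39 = 75153; cumulative 139308; (A_4 A_5): 39×36 by 36×32 → 39×32, cost 39·36·32 = 44928; ((A_1 (A_2 A_3)) (A_4 A_5)): 41×39 by 39×32 → 41×32, cost 41·39·32 = 51168; cumulative 235404. Total 235404.
Order B = (((A_1 A_2) (A_3 A_4)) A_5): (A_1 A_2): 41×47 by 47×35 → 41×35, cost 41·47·35 = 67445; (A_3 A_4): 35×39 by 39×36 → 35×36, cost 35·39·36 = 49140; ((A_1 A_2) (A_3 A_4)): 41×35 by 35×36 → 41×36, cost 41·35·36 = 51660; cumulative 168245; (((A_1 A_2) (A_3 A_4)) A_5): 41×36 by 36×32 → 41×32, cost 41·36·32 = 47232; cumulative 215477. Total 215477.
Difference: |235404 − 215477| = 19927.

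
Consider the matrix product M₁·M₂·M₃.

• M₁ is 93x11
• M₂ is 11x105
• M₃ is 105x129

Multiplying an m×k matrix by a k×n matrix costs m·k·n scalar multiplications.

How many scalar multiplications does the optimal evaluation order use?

Order (M₁·(M₂·M₃)): (M₂·M₃): 11×105 by 105×129 → 11×129, cost 11·105·129 = 148995; (M₁·(M₂·M₃)): 93×11 by 11×129 → 93×129, cost 93·11·129 = 131967; cumulative 280962. Total 280962.
Order ((M₁·M₂)·M₃): (M₁·M₂): 93×11 by 11×105 → 93×105, cost 93·11·105 = 107415; ((M₁·M₂)·M₃): 93×105 by 105×129 → 93×129, cost 93·105·129 = 1259685; cumulative 1367100. Total 1367100.
Minimum: 280962.

280962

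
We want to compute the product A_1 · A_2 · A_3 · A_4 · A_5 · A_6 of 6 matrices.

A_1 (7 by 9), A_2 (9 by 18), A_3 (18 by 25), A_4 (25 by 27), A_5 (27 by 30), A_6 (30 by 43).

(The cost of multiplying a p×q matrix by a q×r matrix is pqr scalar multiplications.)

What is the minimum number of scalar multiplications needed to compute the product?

Adjacent pairs: A_1A_2 = 7·9·18 = 1134; A_2A_3 = 9·18·25 = 4050; A_3A_4 = 18·25·27 = 12150; A_4A_5 = 25·27·30 = 20250; A_5A_6 = 27·30·43 = 34830.
Length 3: A_1..A_3: k=1: 0+4050+7·9·25=5625; k=2: 1134+0+7·18·25=4284 → min 4284 | A_2..A_4: k=2: 0+12150+9·18·27=16524; k=3: 4050+0+9·25·27=10125 → min 10125 | A_3..A_5: k=3: 0+20250+18·25·30=33750; k=4: 12150+0+18·27·30=26730 → min 26730 | A_4..A_6: k=4: 0+34830+25·27·43=63855; k=5: 20250+0+25·30·43=52500 → min 52500.
Length 4: A_1..A_4: k=1: 0+10125+7·9·27=11826; k=2: 1134+12150+7·18·27=16686; k=3: 4284+0+7·25·27=9009 → min 9009 | A_2..A_5: k=2: 0+26730+9·18·30=31590; k=3: 4050+20250+9·25·30=31050; k=4: 10125+0+9·27·30=17415 → min 17415 | A_3..A_6: k=3: 0+52500+18·25·43=71850; k=4: 12150+34830+18·27·43=67878; k=5: 26730+0+18·30·43=49950 → min 49950.
Length 5: A_1..A_5: k=1: 0+17415+7·9·30=19305; k=2: 1134+26730+7·18·30=31644; k=3: 4284+20250+7·25·30=29784; k=4: 9009+0+7·27·30=14679 → min 14679 | A_2..A_6: k=2: 0+49950+9·18·43=56916; k=3: 4050+52500+9·25·43=66225; k=4: 10125+34830+9·27·43=55404; k=5: 17415+0+9·30·43=29025 → min 29025.
Length 6: A_1..A_6: k=1: 0+29025+7·9·43=31734; k=2: 1134+49950+7·18·43=56502; k=3: 4284+52500+7·25·43=64309; k=4: 9009+34830+7·27·43=51966; k=5: 14679+0+7·30·43=23709 → min 23709.
Optimal order: (((((A_1 · A_2) · A_3) · A_4) · A_5) · A_6) with cost 23709.

23709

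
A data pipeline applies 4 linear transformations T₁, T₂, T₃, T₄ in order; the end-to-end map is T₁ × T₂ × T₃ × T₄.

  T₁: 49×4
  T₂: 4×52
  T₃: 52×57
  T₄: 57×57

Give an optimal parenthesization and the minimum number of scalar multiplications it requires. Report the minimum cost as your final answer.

36024

Adjacent pairs: T₁T₂ = 49·4·52 = 10192; T₂T₃ = 4·52·57 = 11856; T₃T₄ = 52·57·57 = 168948.
Length 3: T₁..T₃: k=1: 0+11856+49·4·57=23028; k=2: 10192+0+49·52·57=155428 → min 23028 | T₂..T₄: k=2: 0+168948+4·52·57=180804; k=3: 11856+0+4·57·57=24852 → min 24852.
Length 4: T₁..T₄: k=1: 0+24852+49·4·57=36024; k=2: 10192+168948+49·52·57=324376; k=3: 23028+0+49·57·57=182229 → min 36024.
Optimal parenthesization: (T₁ × ((T₂ × T₃) × T₄)) with cost 36024.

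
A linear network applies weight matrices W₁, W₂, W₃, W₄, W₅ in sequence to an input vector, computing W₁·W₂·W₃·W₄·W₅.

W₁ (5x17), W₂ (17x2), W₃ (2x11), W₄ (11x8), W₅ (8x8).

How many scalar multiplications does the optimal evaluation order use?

554

Adjacent pairs: W₁W₂ = 5·17·2 = 170; W₂W₃ = 17·2·11 = 374; W₃W₄ = 2·11·8 = 176; W₄W₅ = 11·8·8 = 704.
Length 3: W₁..W₃: k=1: 0+374+5·17·11=1309; k=2: 170+0+5·2·11=280 → min 280 | W₂..W₄: k=2: 0+176+17·2·8=448; k=3: 374+0+17·11·8=1870 → min 448 | W₃..W₅: k=3: 0+704+2·11·8=880; k=4: 176+0+2·8·8=304 → min 304.
Length 4: W₁..W₄: k=1: 0+448+5·17·8=1128; k=2: 170+176+5·2·8=426; k=3: 280+0+5·11·8=720 → min 426 | W₂..W₅: k=2: 0+304+17·2·8=576; k=3: 374+704+17·11·8=2574; k=4: 448+0+17·8·8=1536 → min 576.
Length 5: W₁..W₅: k=1: 0+576+5·17·8=1256; k=2: 170+304+5·2·8=554; k=3: 280+704+5·11·8=1424; k=4: 426+0+5·8·8=746 → min 554.
Optimal order: ((W₁·W₂)·((W₃·W₄)·W₅)) with cost 554.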